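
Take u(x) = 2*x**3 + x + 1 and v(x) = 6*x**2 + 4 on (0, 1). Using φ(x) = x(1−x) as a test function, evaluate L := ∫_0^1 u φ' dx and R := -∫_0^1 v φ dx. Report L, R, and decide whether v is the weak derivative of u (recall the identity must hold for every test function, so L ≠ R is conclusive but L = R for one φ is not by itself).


LHS = -7/15, RHS = -29/30. No, v is not the weak derivative of u.

u(x) = 2*x**3 + x + 1, classical derivative u'(x) = 6*x**2 + 1.
φ(x) = x(1−x), so φ'(x) = 1 - 2*x.
Note φ(0) = φ(1) = 0, so the boundary term u·φ vanishes.
LHS = ∫_0^1 u(x) φ'(x) dx = ∫_0^1 (-4*x^4 + 2*x^3 - 2*x^2 - x + 1) dx. Term by term:
  ∫_0^1 -4*x^4 dx = -4/5;  ∫_0^1 2*x^3 dx = 1/2;  ∫_0^1 -2*x^2 dx = -2/3;
  ∫_0^1 -x dx = -1/2;  ∫_0^1 1 dx = 1.
Sum: -4/5 + 1/2 − 2/3 − 1/2 + 1 = -7/15.
So LHS = -7/15.
∫_0^1 v(x) φ(x) dx = ∫_0^1 (-6*x^4 + 6*x^3 - 4*x^2 + 4*x) dx. Term by term:
  ∫_0^1 -6*x^4 dx = -6/5;  ∫_0^1 6*x^3 dx = 3/2;  ∫_0^1 -4*x^2 dx = -4/3;
  ∫_0^1 4*x dx = 2.
Sum: -6/5 + 3/2 − 4/3 + 2 = 29/30.
So RHS = -∫_0^1 v(x) φ(x) dx = -29/30.
LHS − RHS = 1/2 ≠ 0, so the identity fails.
(For a valid weak derivative the identity must hold for EVERY test function, in particular this one. The failure shows v is NOT the weak derivative of u.)
Correct weak derivative would be u'(x) = 6*x**2 + 1.


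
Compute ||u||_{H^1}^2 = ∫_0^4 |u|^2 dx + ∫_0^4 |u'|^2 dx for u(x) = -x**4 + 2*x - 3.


||u||_{H^1}^2 = 20188892/315

The H^1 norm (squared) on an interval (0, L) is
  ||u||_{H^1}^2 = ∫_0^L u(x)^2 dx + ∫_0^L u'(x)^2 dx.
Compute u'(x) = 2 - 4*x**3.
Then u(x)^2 = x**8 - 4*x**5 + 6*x**4 + 4*x**2 - 12*x + 9 and u'(x)^2 = 16*x**6 - 16*x**3 + 4.
Integrate each monomial from 0 to 4 using ∫_0^4 c·x^n dx = c·4^(n+1)/(n+1):
  ∫_0^4 u(x)^2 dx = ∫_0^4 (x^8 - 4*x^5 + 6*x^4 + 4*x^2 - 12*x + 9) dx. Term by term:
    ∫_0^4 x^8 dx = 262144/9;  ∫_0^4 -4*x^5 dx = -8192/3;  ∫_0^4 6*x^4 dx = 6144/5;
    ∫_0^4 4*x^2 dx = 256/3;  ∫_0^4 -12*x dx = -96;  ∫_0^4 9 dx = 36.
  Sum: 262144/9 − 8192/3 + 6144/5 + 256/3 − 96 + 36 = 1244276/45.
  ∫_0^4 u'(x)^2 dx = ∫_0^4 (16*x^6 - 16*x^3 + 4) dx. Term by term:
    ∫_0^4 16*x^6 dx = 262144/7;  ∫_0^4 -16*x^3 dx = -1024;  ∫_0^4 4 dx = 16.
  Sum: 262144/7 − 1024 + 16 = 255088/7.
Adding: ||u||_{H^1}^2 = 1244276/45 + 255088/7 = 20188892/315.


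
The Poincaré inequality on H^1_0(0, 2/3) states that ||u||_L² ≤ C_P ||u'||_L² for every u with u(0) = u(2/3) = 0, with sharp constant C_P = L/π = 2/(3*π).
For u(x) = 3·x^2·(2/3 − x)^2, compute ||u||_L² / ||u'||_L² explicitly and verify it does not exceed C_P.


||u||_L² / ||u'||_L² = sqrt(3)/9 < C_P = 2/(3*π).

u(x) = 3·x^2·(2/3 − x)^2, so u'(x) = 4*x*(3*x - 2)*(3*x - 1)/3.
u(x) = 3·x^2·(2/3 − x)^2 vanishes at x = 0 and x = 2/3, so u ∈ H^1_0(0, 2/3). Differentiate via the product rule and integrate the resulting polynomials term by term.
  ∫_0^2/3 u² dx = ∫_0^2/3 (9*x^8 - 24*x^7 + 24*x^6 - 32*x^5/3 + 16*x^4/9) dx. Term by term:
    ∫_0^2/3 9*x^8 dx = 512/19683;  ∫_0^2/3 -24*x^7 dx = -256/2187;  ∫_0^2/3 24*x^6 dx = 1024/5103;
    ∫_0^2/3 -32*x^5/3 dx = -1024/6561;  ∫_0^2/3 16*x^4/9 dx = 512/10935.
  Sum: 512/19683 − 256/2187 + 1024/5103 − 1024/6561 + 512/10935 = 256/688905.
  ∫_0^2/3 (u')² dx = ∫_0^2/3 (144*x^6 - 288*x^5 + 208*x^4 - 64*x^3 + 64*x^2/9) dx. Term by term:
    ∫_0^2/3 144*x^6 dx = 2048/1701;  ∫_0^2/3 -288*x^5 dx = -1024/243;  ∫_0^2/3 208*x^4 dx = 6656/1215;
    ∫_0^2/3 -64*x^3 dx = -256/81;  ∫_0^2/3 64*x^2/9 dx = 512/729.
  Sum: 2048/1701 − 1024/243 + 6656/1215 − 256/81 + 512/729 = 256/25515.
∫_0^2/3 u² dx = 256/688905, so ||u||_L² = 16*sqrt(105)/8505.
∫_0^2/3 (u')² dx = 256/25515, so ||u'||_L² = 16*sqrt(35)/945.
Ratio ||u||_L² / ||u'||_L² = sqrt(3)/9.
Sharp Poincaré constant on H^1_0(0, 2/3) is C_P = L/π = 2/(3*π), achieved by sin(3*π/2·x).
A polynomial bump cannot attain the sharp Poincaré constant (only the first sine eigenfunction does), so the ratio is strictly less than C_P, consistent with ||u||_L² ≤ C_P ||u'||_L².


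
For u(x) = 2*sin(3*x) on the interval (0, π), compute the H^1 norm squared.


||u||_{H^1(0,π)}^2 = 20*π

u'(x) = 6*cos(3*x).
Expand u² and (u')² and integrate term by term on (0, π), using: for integers n ≥ 1, ∫_0^π sin²(nx) dx = ∫_0^π cos²(nx) dx = π/2; for n ≠ n', ∫_0^π sin(nx)sin(n'x) dx = ∫_0^π cos(nx)cos(n'x) dx = 0; and by product-to-sum, ∫_0^π sin(nx)cos(n'x) dx = ½∫_0^π [sin((n+n')x) + sin((n−n')x)] dx, which is 0 when n+n' is even and 2n/(n²−n'²) when n+n' is odd (it need not vanish on (0, π)).
  u² squared terms: (2)²·∫sin(3x)² dx = 4·π/2 = 2*π.
  So ∫_0^π u² dx = 2*π.
  (u')² squared terms: (6)²·∫cos(3x)² dx = 36·π/2 = 18*π.
  So ∫_0^π (u')² dx = 18*π.
||u||_{H^1}^2 = (2*π) + (18*π) = 20*π.


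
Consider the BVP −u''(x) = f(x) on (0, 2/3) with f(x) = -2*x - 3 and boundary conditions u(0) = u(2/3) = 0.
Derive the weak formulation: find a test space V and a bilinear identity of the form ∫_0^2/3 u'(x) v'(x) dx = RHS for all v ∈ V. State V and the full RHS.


V = H^1_0(0, 2/3) (so v(0) = v(2/3) = 0); weak form: ∫_0^2/3 u'v' dx = ∫_0^2/3 (-2*x - 3) v dx for all v ∈ V.

Multiply both sides by a test function v and integrate from 0 to 2/3:
  ∫_0^2/3 −u''(x) v(x) dx = ∫_0^2/3 f(x) v(x) dx.
Integrate the LHS by parts once:
  ∫_0^2/3 −u'' v dx = −[u'(x) v(x)]_0^2/3 + ∫_0^2/3 u'(x) v'(x) dx.
Thus ∫_0^2/3 u'(x) v'(x) dx = ∫_0^2/3 f(x) v(x) dx + [u'(x) v(x)]_0^2/3.
Choose V so that boundary terms are either known or forced to vanish.
u is Dirichlet: u(0) = u(2/3) = 0. Let V = H^1_0(0, 2/3); then v(0) = v(2/3) = 0, and [u' v]_0^2/3 = 0.
Weak formulation: find u (satisfying any essential BC) such that ∫_0^2/3 u'(x) v'(x) dx = ∫_0^2/3 f v dx for all v ∈ V.
Substituting f(x) = -2*x - 3, the right-hand side is ∫_0^2/3 (-2*x - 3) v dx.


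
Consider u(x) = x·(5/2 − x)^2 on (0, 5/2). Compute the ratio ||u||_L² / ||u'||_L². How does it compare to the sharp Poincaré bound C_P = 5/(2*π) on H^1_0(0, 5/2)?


||u||_L² / ||u'||_L² = 5*sqrt(14)/28 < C_P = 5/(2*π).

u(x) = x·(5/2 − x)^2, so u'(x) = (2*x - 5)*(6*x - 5)/4.
u(x) = x·(5/2 − x)^2 vanishes at x = 0 and x = 5/2, so u ∈ H^1_0(0, 5/2). Differentiate via the product rule and integrate the resulting polynomials term by term.
  ∫_0^5/2 u² dx = ∫_0^5/2 (x^6 - 10*x^5 + 75*x^4/2 - 125*x^3/2 + 625*x^2/16) dx. Term by term:
    ∫_0^5/2 x^6 dx = 78125/896;  ∫_0^5/2 -10*x^5 dx = -78125/192;  ∫_0^5/2 75*x^4/2 dx = 46875/64;
    ∫_0^5/2 -125*x^3/2 dx = -78125/128;  ∫_0^5/2 625*x^2/16 dx = 78125/384.
  Sum: 78125/896 − 78125/192 + 46875/64 − 78125/128 + 78125/384 = 15625/2688.
  ∫_0^5/2 (u')² dx = ∫_0^5/2 (9*x^4 - 60*x^3 + 275*x^2/2 - 125*x + 625/16) dx. Term by term:
    ∫_0^5/2 9*x^4 dx = 5625/32;  ∫_0^5/2 -60*x^3 dx = -9375/16;  ∫_0^5/2 275*x^2/2 dx = 34375/48;
    ∫_0^5/2 -125*x dx = -3125/8;  ∫_0^5/2 625/16 dx = 3125/32.
  Sum: 5625/32 − 9375/16 + 34375/48 − 3125/8 + 3125/32 = 625/48.
∫_0^5/2 u² dx = 15625/2688, so ||u||_L² = 125*sqrt(42)/336.
∫_0^5/2 (u')² dx = 625/48, so ||u'||_L² = 25*sqrt(3)/12.
Ratio ||u||_L² / ||u'||_L² = 5*sqrt(14)/28.
Sharp Poincaré constant on H^1_0(0, 5/2) is C_P = L/π = 5/(2*π), achieved by sin(2*π/5·x).
A polynomial bump cannot attain the sharp Poincaré constant (only the first sine eigenfunction does), so the ratio is strictly less than C_P, consistent with ||u||_L² ≤ C_P ||u'||_L².


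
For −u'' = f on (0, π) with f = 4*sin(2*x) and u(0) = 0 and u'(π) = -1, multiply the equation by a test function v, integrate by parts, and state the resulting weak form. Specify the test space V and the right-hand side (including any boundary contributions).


V = {v ∈ H^1(0, π) : v(0) = 0} (test functions vanish at x = 0 where u is specified); weak form: ∫_0^π u'v' dx = ∫_0^π (4*sin(2*x)) v dx − v(π) for all v ∈ V.

Multiply both sides by a test function v and integrate from 0 to π:
  ∫_0^π −u''(x) v(x) dx = ∫_0^π f(x) v(x) dx.
Integrate the LHS by parts once:
  ∫_0^π −u'' v dx = −[u'(x) v(x)]_0^π + ∫_0^π u'(x) v'(x) dx.
Thus ∫_0^π u'(x) v'(x) dx = ∫_0^π f(x) v(x) dx + [u'(x) v(x)]_0^π.
Choose V so that boundary terms are either known or forced to vanish.
Mixed BC: u(0) = 0 (Dirichlet) and u'(π) = -1 (Neumann). Define V = {v ∈ H^1(0, π) : v(0) = 0}. Then [u' v]_0^π = u'(π)·v(π) − u'(0)·0 = − v(π).
Weak formulation: find u (satisfying any essential BC) such that ∫_0^π u'(x) v'(x) dx = ∫_0^π f v dx − v(π) for all v ∈ V (Dirichlet at 0 absorbed into V; Neumann datum at x = π contributes the boundary term).
Substituting f(x) = 4*sin(2*x), the right-hand side is ∫_0^π (4*sin(2*x)) v dx − v(π).


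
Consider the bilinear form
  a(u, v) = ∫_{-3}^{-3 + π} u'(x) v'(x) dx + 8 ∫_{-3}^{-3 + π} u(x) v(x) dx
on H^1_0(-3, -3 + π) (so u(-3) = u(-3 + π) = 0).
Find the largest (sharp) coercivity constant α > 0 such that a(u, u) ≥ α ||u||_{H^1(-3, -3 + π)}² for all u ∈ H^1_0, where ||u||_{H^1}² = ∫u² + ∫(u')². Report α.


α = 1

Coercivity of a(·,·) on H^1_0(-3, -3 + π) means a(u, u) ≥ α ||u||_{H^1}² for every u ∈ H^1_0.
The interval has length L = π, and Poincaré/coercivity depend only on L. Here a(u, u) = ∫(u')² + (8)·∫u².
Here c = 8 ≥ 1, so a(u,u) = ∫(u')² + c∫u² ≥ ∫(u')² + ∫u² = ||u||_{H^1}², i.e. α = 1 works. No larger α is possible: a(u,u) ≥ α||u||_{H^1}² means (1−α)∫(u')² ≥ (α−c)∫u², and for the modes u_n = sin(nπ(x−x₀)/L) (x₀ the left endpoint) one has ∫u_n²/∫(u_n')² = (L/(nπ))² → 0, so a(u_n,u_n)/||u_n||_{H^1}² → 1. Hence the optimal constant is α = 1.
Therefore α = 1.


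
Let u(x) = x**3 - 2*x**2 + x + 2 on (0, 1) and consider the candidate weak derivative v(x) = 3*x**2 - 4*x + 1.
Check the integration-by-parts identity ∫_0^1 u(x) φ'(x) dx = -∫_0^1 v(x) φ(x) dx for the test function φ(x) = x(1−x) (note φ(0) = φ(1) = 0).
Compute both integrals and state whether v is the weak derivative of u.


LHS = 1/60, RHS = 1/60. Yes, v = u' weakly.

u(x) = x**3 - 2*x**2 + x + 2, classical derivative u'(x) = 3*x**2 - 4*x + 1.
φ(x) = x(1−x), so φ'(x) = 1 - 2*x.
Note φ(0) = φ(1) = 0, so the boundary term u·φ vanishes.
LHS = ∫_0^1 u(x) φ'(x) dx = ∫_0^1 (-2*x^4 + 5*x^3 - 4*x^2 - 3*x + 2) dx. Term by term:
  ∫_0^1 -2*x^4 dx = -2/5;  ∫_0^1 5*x^3 dx = 5/4;  ∫_0^1 -4*x^2 dx = -4/3;
  ∫_0^1 -3*x dx = -3/2;  ∫_0^1 2 dx = 2.
Sum: -2/5 + 5/4 − 4/3 − 3/2 + 2 = 1/60.
So LHS = 1/60.
∫_0^1 v(x) φ(x) dx = ∫_0^1 (-3*x^4 + 7*x^3 - 5*x^2 + x) dx. Term by term:
  ∫_0^1 -3*x^4 dx = -3/5;  ∫_0^1 7*x^3 dx = 7/4;  ∫_0^1 -5*x^2 dx = -5/3;
  ∫_0^1 x dx = 1/2.
Sum: -3/5 + 7/4 − 5/3 + 1/2 = -1/60.
So RHS = -∫_0^1 v(x) φ(x) dx = 1/60.
LHS = RHS, so the identity holds for this test φ.
Moreover u is smooth here and v(x) = u'(x) = 3*x**2 - 4*x + 1 pointwise, so the identity holds for every test function. Hence v is the weak derivative of u.


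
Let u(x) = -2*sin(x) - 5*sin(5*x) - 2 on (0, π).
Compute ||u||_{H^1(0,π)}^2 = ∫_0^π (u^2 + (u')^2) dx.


||u||_{H^1(0,π)}^2 = 24 + 333*π

u'(x) = -2*cos(x) - 25*cos(5*x).
Expand u² and (u')² and integrate term by term on (0, π), using: for integers n ≥ 1, ∫_0^π sin²(nx) dx = ∫_0^π cos²(nx) dx = π/2; for n ≠ n', ∫_0^π sin(nx)sin(n'x) dx = ∫_0^π cos(nx)cos(n'x) dx = 0; and by product-to-sum, ∫_0^π sin(nx)cos(n'x) dx = ½∫_0^π [sin((n+n')x) + sin((n−n')x)] dx, which is 0 when n+n' is even and 2n/(n²−n'²) when n+n' is odd (it need not vanish on (0, π)). For the constant mode: ∫_0^π 1 dx = π, ∫_0^π cos(nx) dx = 0, ∫_0^π sin(nx) dx = (1−(−1)^n)/n.
  u² squared terms: (-2)²·∫1 dx = 4·π = 4*π;  (-5)²·∫sin(5x)² dx = 25·π/2 = 25*π/2;  (-2)²·∫sin(x)² dx = 4·π/2 = 2*π.
  u² cross terms: 2·(-2)·(-5)·∫1·sin(5x) dx = 20·(2/5) = 8;  2·(-2)·(-2)·∫1·sin(x) dx = 8·(2) = 16;  2·(-5)·(-2)·∫sin(5x)·sin(x) dx = 20·(0) = 0.
  So ∫_0^π u² dx = 4*π + 25*π/2 + 2*π + 8 + 16 + 0 = 24 + 37*π/2.
  (u')² squared terms: (-25)²·∫cos(5x)² dx = 625·π/2 = 625*π/2;  (-2)²·∫cos(x)² dx = 4·π/2 = 2*π.
  (u')² cross terms: 2·(-25)·(-2)·∫cos(5x)·cos(x) dx = 100·(0) = 0.
  So ∫_0^π (u')² dx = 625*π/2 + 2*π + 0 = 629*π/2.
||u||_{H^1}^2 = (24 + 37*π/2) + (629*π/2) = 24 + 333*π.


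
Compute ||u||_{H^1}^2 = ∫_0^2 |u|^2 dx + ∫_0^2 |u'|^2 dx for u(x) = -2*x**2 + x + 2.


||u||_{H^1}^2 = 178/5

The H^1 norm (squared) on an interval (0, L) is
  ||u||_{H^1}^2 = ∫_0^L u(x)^2 dx + ∫_0^L u'(x)^2 dx.
Compute u'(x) = 1 - 4*x.
Then u(x)^2 = 4*x**4 - 4*x**3 - 7*x**2 + 4*x + 4 and u'(x)^2 = 16*x**2 - 8*x + 1.
Integrate each monomial from 0 to 2 using ∫_0^2 c·x^n dx = c·2^(n+1)/(n+1):
  ∫_0^2 u(x)^2 dx = ∫_0^2 (4*x^4 - 4*x^3 - 7*x^2 + 4*x + 4) dx. Term by term:
    ∫_0^2 4*x^4 dx = 128/5;  ∫_0^2 -4*x^3 dx = -16;  ∫_0^2 -7*x^2 dx = -56/3;
    ∫_0^2 4*x dx = 8;  ∫_0^2 4 dx = 8.
  Sum: 128/5 − 16 − 56/3 + 8 + 8 = 104/15.
  ∫_0^2 u'(x)^2 dx = ∫_0^2 (16*x^2 - 8*x + 1) dx. Term by term:
    ∫_0^2 16*x^2 dx = 128/3;  ∫_0^2 -8*x dx = -16;  ∫_0^2 1 dx = 2.
  Sum: 128/3 − 16 + 2 = 86/3.
Adding: ||u||_{H^1}^2 = 104/15 + 86/3 = 178/5.


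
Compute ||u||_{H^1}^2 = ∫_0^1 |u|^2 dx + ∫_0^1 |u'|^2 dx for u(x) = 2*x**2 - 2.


||u||_{H^1}^2 = 112/15

The H^1 norm (squared) on an interval (0, L) is
  ||u||_{H^1}^2 = ∫_0^L u(x)^2 dx + ∫_0^L u'(x)^2 dx.
Compute u'(x) = 4*x.
Then u(x)^2 = 4*x**4 - 8*x**2 + 4 and u'(x)^2 = 16*x**2.
Integrate each monomial from 0 to 1 using ∫_0^1 c·x^n dx = c·1^(n+1)/(n+1):
  ∫_0^1 u(x)^2 dx = ∫_0^1 (4*x^4 - 8*x^2 + 4) dx. Term by term:
    ∫_0^1 4*x^4 dx = 4/5;  ∫_0^1 -8*x^2 dx = -8/3;  ∫_0^1 4 dx = 4.
  Sum: 4/5 − 8/3 + 4 = 32/15.
  ∫_0^1 u'(x)^2 dx = ∫_0^1 (16*x^2) dx. Term by term:
    ∫_0^1 16*x^2 dx = 16/3.
Adding: ||u||_{H^1}^2 = 32/15 + 16/3 = 112/15.


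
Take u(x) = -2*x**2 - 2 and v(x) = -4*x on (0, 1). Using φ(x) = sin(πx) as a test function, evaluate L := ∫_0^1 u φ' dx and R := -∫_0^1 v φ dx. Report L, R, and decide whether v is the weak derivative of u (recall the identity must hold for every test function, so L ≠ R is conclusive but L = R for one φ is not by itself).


LHS = 4/π, RHS = 4/π. Yes, v = u' weakly.

u(x) = -2*x**2 - 2, classical derivative u'(x) = -4*x.
φ(x) = sin(πx), so φ'(x) = π*cos(π*x).
Note φ(0) = φ(1) = 0, so the boundary term u·φ vanishes.
LHS = ∫_0^1 u(x) φ'(x) dx = ∫_0^1 (-2*π*x^2*cos(π*x) - 2*π*cos(π*x)) dx. Term by term:
  ∫_0^1 -2*π*cos(π*x) dx = 0;  ∫_0^1 -2*π*x^2*cos(π*x) dx = 4/π.
Sum: 0 + 4/π = 4/π.
So LHS = 4/π.
∫_0^1 v(x) φ(x) dx = ∫_0^1 (-4*x*sin(π*x)) dx. Term by term:
  ∫_0^1 -4*x*sin(π*x) dx = -4/π.
So RHS = -∫_0^1 v(x) φ(x) dx = 4/π.
LHS = RHS, so the identity holds for this test φ.
Moreover u is smooth here and v(x) = u'(x) = -4*x pointwise, so the identity holds for every test function. Hence v is the weak derivative of u.


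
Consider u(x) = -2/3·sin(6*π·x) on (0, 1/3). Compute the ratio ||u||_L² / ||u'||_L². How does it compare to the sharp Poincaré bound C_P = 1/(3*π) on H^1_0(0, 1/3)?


||u||_L² / ||u'||_L² = 1/(6*π) < C_P = 1/(3*π).

u(x) = -2/3·sin(6*π·x), so u'(x) = -4*π*cos(6*π*x).
Writing u(x) = A·sin(kπx/L) with A = -2/3 and k = 2, use ∫_0^L sin²(kπx/L) dx = L/2 and ∫_0^L cos²(kπx/L) dx = L/2.
u² = 4/9·sin²(6*π·x) and (u')² = 16*π^2·cos²(6*π·x), and each of sin², cos² integrates to L/2 = 1/6 over (0, 1/3).
∫_0^1/3 u² dx = 2/27, so ||u||_L² = sqrt(6)/9.
∫_0^1/3 (u')² dx = 8*π^2/3, so ||u'||_L² = 2*sqrt(6)*π/3.
Ratio ||u||_L² / ||u'||_L² = 1/(6*π).
Sharp Poincaré constant on H^1_0(0, 1/3) is C_P = L/π = 1/(3*π), achieved by sin(3*π·x).
This is the k = 2 harmonic; the ratio L/(kπ) is strictly less than C_P = L/π, consistent with the sharp inequality ||u||_L² ≤ C_P ||u'||_L².


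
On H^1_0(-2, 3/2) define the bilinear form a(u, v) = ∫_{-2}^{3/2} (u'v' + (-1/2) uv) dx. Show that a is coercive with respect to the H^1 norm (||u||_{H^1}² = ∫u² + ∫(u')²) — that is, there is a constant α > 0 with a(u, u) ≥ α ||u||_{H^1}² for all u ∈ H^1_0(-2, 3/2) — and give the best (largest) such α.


α = (-49 + 8*π^2)/(2*(4*π^2 + 49))

Coercivity of a(·,·) on H^1_0(-2, 3/2) means a(u, u) ≥ α ||u||_{H^1}² for every u ∈ H^1_0.
The interval has length L = 7/2, and Poincaré/coercivity depend only on L. Here a(u, u) = ∫(u')² + (-1/2)·∫u².
Here c = -1/2 < 0 with |c| < (π/L)² = 4*π^2/49, so coercivity still holds. The condition a(u,u) ≥ α||u||_{H^1}² reads (1−α)∫(u')² ≥ (α−c)∫u². Any admissible α is ≤ 1 (rapidly oscillating u have ∫u²/∫(u')² → 0), and α = 1 would force 0 ≥ (1−c)∫u², impossible since c < 1; so 1−α > 0. By the sharp Poincaré inequality on H^1_0 of an interval of length L, ∫(u')² ≥ (π/L)²∫u² with equality for the first sine mode sin(π(x−x₀)/L) (x₀ the left endpoint), so the inequality holds for all u iff (1−α)(π/L)² ≥ α − c, i.e. α ≤ ((π/L)² + c)/((π/L)² + 1) = (1 + c(L/π)²)/(1 + (L/π)²). (Direct route, valid since c ≤ 0: Poincaré gives c∫u² ≥ c(L/π)²∫(u')², so a(u,u) ≥ (1 + c(L/π)²)∫(u')², while ||u||_{H^1}² ≤ (1 + (L/π)²)∫(u')²; dividing yields the same α.) With (π/L)² = 4*π^2/49 and c = -1/2, the largest admissible constant is α = ((π/L)² + c)/((π/L)² + 1).
Simplifying, α = (-49 + 8*π^2)/(2*(4*π^2 + 49)).


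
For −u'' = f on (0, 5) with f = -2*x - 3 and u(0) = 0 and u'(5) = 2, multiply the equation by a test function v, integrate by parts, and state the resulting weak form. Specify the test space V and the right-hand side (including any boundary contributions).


V = {v ∈ H^1(0, 5) : v(0) = 0} (test functions vanish at x = 0 where u is specified); weak form: ∫_0^5 u'v' dx = ∫_0^5 (-2*x - 3) v dx + 2·v(5) for all v ∈ V.

Multiply both sides by a test function v and integrate from 0 to 5:
  ∫_0^5 −u''(x) v(x) dx = ∫_0^5 f(x) v(x) dx.
Integrate the LHS by parts once:
  ∫_0^5 −u'' v dx = −[u'(x) v(x)]_0^5 + ∫_0^5 u'(x) v'(x) dx.
Thus ∫_0^5 u'(x) v'(x) dx = ∫_0^5 f(x) v(x) dx + [u'(x) v(x)]_0^5.
Choose V so that boundary terms are either known or forced to vanish.
Mixed BC: u(0) = 0 (Dirichlet) and u'(5) = 2 (Neumann). Define V = {v ∈ H^1(0, 5) : v(0) = 0}. Then [u' v]_0^5 = u'(5)·v(5) − u'(0)·0 = 2·v(5).
Weak formulation: find u (satisfying any essential BC) such that ∫_0^5 u'(x) v'(x) dx = ∫_0^5 f v dx + 2·v(5) for all v ∈ V (Dirichlet at 0 absorbed into V; Neumann datum at x = 5 contributes the boundary term).
Substituting f(x) = -2*x - 3, the right-hand side is ∫_0^5 (-2*x - 3) v dx + 2·v(5).


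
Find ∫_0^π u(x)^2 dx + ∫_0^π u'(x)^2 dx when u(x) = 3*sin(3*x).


||u||_{H^1(0,π)}^2 = 45*π

u'(x) = 9*cos(3*x).
Expand u² and (u')² and integrate term by term on (0, π), using: for integers n ≥ 1, ∫_0^π sin²(nx) dx = ∫_0^π cos²(nx) dx = π/2; for n ≠ n', ∫_0^π sin(nx)sin(n'x) dx = ∫_0^π cos(nx)cos(n'x) dx = 0; and by product-to-sum, ∫_0^π sin(nx)cos(n'x) dx = ½∫_0^π [sin((n+n')x) + sin((n−n')x)] dx, which is 0 when n+n' is even and 2n/(n²−n'²) when n+n' is odd (it need not vanish on (0, π)).
  u² squared terms: (3)²·∫sin(3x)² dx = 9·π/2 = 9*π/2.
  So ∫_0^π u² dx = 9*π/2.
  (u')² squared terms: (9)²·∫cos(3x)² dx = 81·π/2 = 81*π/2.
  So ∫_0^π (u')² dx = 81*π/2.
||u||_{H^1}^2 = (9*π/2) + (81*π/2) = 45*π.


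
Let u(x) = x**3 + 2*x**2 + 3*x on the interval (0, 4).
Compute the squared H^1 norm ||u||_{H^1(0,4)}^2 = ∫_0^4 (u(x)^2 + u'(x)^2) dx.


||u||_{H^1}^2 = 434412/35

The H^1 norm (squared) on an interval (0, L) is
  ||u||_{H^1}^2 = ∫_0^L u(x)^2 dx + ∫_0^L u'(x)^2 dx.
Compute u'(x) = 3*x**2 + 4*x + 3.
Then u(x)^2 = x**6 + 4*x**5 + 10*x**4 + 12*x**3 + 9*x**2 and u'(x)^2 = 9*x**4 + 24*x**3 + 34*x**2 + 24*x + 9.
Integrate each monomial from 0 to 4 using ∫_0^4 c·x^n dx = c·4^(n+1)/(n+1):
  ∫_0^4 u(x)^2 dx = ∫_0^4 (x^6 + 4*x^5 + 10*x^4 + 12*x^3 + 9*x^2) dx. Term by term:
    ∫_0^4 x^6 dx = 16384/7;  ∫_0^4 4*x^5 dx = 8192/3;  ∫_0^4 10*x^4 dx = 2048;
    ∫_0^4 12*x^3 dx = 768;  ∫_0^4 9*x^2 dx = 192.
  Sum: 16384/7 + 8192/3 + 2048 + 768 + 192 = 169664/21.
  ∫_0^4 u'(x)^2 dx = ∫_0^4 (9*x^4 + 24*x^3 + 34*x^2 + 24*x + 9) dx. Term by term:
    ∫_0^4 9*x^4 dx = 9216/5;  ∫_0^4 24*x^3 dx = 1536;  ∫_0^4 34*x^2 dx = 2176/3;
    ∫_0^4 24*x dx = 192;  ∫_0^4 9 dx = 36.
  Sum: 9216/5 + 1536 + 2176/3 + 192 + 36 = 64988/15.
Adding: ||u||_{H^1}^2 = 169664/21 + 64988/15 = 434412/35.


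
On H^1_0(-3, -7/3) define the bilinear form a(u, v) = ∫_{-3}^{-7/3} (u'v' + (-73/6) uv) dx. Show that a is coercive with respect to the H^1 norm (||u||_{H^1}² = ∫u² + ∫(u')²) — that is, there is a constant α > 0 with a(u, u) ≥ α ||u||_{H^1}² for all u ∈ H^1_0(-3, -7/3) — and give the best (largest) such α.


α = (-146 + 27*π^2)/(3*(4 + 9*π^2))

Coercivity of a(·,·) on H^1_0(-3, -7/3) means a(u, u) ≥ α ||u||_{H^1}² for every u ∈ H^1_0.
The interval has length L = 2/3, and Poincaré/coercivity depend only on L. Here a(u, u) = ∫(u')² + (-73/6)·∫u².
Here c = -73/6 < 0 with |c| < (π/L)² = 9*π^2/4, so coercivity still holds. The condition a(u,u) ≥ α||u||_{H^1}² reads (1−α)∫(u')² ≥ (α−c)∫u². Any admissible α is ≤ 1 (rapidly oscillating u have ∫u²/∫(u')² → 0), and α = 1 would force 0 ≥ (1−c)∫u², impossible since c < 1; so 1−α > 0. By the sharp Poincaré inequality on H^1_0 of an interval of length L, ∫(u')² ≥ (π/L)²∫u² with equality for the first sine mode sin(π(x−x₀)/L) (x₀ the left endpoint), so the inequality holds for all u iff (1−α)(π/L)² ≥ α − c, i.e. α ≤ ((π/L)² + c)/((π/L)² + 1) = (1 + c(L/π)²)/(1 + (L/π)²). (Direct route, valid since c ≤ 0: Poincaré gives c∫u² ≥ c(L/π)²∫(u')², so a(u,u) ≥ (1 + c(L/π)²)∫(u')², while ||u||_{H^1}² ≤ (1 + (L/π)²)∫(u')²; dividing yields the same α.) With (π/L)² = 9*π^2/4 and c = -73/6, the largest admissible constant is α = ((π/L)² + c)/((π/L)² + 1).
Simplifying, α = (-146 + 27*π^2)/(3*(4 + 9*π^2)).


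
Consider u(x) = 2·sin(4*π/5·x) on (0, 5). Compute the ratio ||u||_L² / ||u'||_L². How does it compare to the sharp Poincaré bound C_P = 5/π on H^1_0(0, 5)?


||u||_L² / ||u'||_L² = 5/(4*π) < C_P = 5/π.

u(x) = 2·sin(4*π/5·x), so u'(x) = 8*π*cos(4*π*x/5)/5.
Writing u(x) = A·sin(kπx/L) with A = 2 and k = 4, use ∫_0^L sin²(kπx/L) dx = L/2 and ∫_0^L cos²(kπx/L) dx = L/2.
u² = 4·sin²(4*π/5·x) and (u')² = 64*π^2/25·cos²(4*π/5·x), and each of sin², cos² integrates to L/2 = 5/2 over (0, 5).
∫_0^5 u² dx = 10, so ||u||_L² = sqrt(10).
∫_0^5 (u')² dx = 32*π^2/5, so ||u'||_L² = 4*sqrt(10)*π/5.
Ratio ||u||_L² / ||u'||_L² = 5/(4*π).
Sharp Poincaré constant on H^1_0(0, 5) is C_P = L/π = 5/π, achieved by sin(π/5·x).
This is the k = 4 harmonic; the ratio L/(kπ) is strictly less than C_P = L/π, consistent with the sharp inequality ||u||_L² ≤ C_P ||u'||_L².


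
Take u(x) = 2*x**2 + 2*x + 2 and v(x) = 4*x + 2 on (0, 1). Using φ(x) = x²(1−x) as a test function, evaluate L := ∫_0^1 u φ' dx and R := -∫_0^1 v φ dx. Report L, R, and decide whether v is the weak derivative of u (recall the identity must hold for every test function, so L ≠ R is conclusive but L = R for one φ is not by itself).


LHS = -11/30, RHS = -11/30. Yes, v = u' weakly.

u(x) = 2*x**2 + 2*x + 2, classical derivative u'(x) = 4*x + 2.
φ(x) = x²(1−x), so φ'(x) = x*(2 - 3*x).
Note φ(0) = φ(1) = 0, so the boundary term u·φ vanishes.
LHS = ∫_0^1 u(x) φ'(x) dx = ∫_0^1 (-6*x^4 - 2*x^3 - 2*x^2 + 4*x) dx. Term by term:
  ∫_0^1 -6*x^4 dx = -6/5;  ∫_0^1 -2*x^3 dx = -1/2;  ∫_0^1 -2*x^2 dx = -2/3;
  ∫_0^1 4*x dx = 2.
Sum: -6/5 − 1/2 − 2/3 + 2 = -11/30.
So LHS = -11/30.
∫_0^1 v(x) φ(x) dx = ∫_0^1 (-4*x^4 + 2*x^3 + 2*x^2) dx. Term by term:
  ∫_0^1 -4*x^4 dx = -4/5;  ∫_0^1 2*x^3 dx = 1/2;  ∫_0^1 2*x^2 dx = 2/3.
Sum: -4/5 + 1/2 + 2/3 = 11/30.
So RHS = -∫_0^1 v(x) φ(x) dx = -11/30.
LHS = RHS, so the identity holds for this test φ.
Moreover u is smooth here and v(x) = u'(x) = 4*x + 2 pointwise, so the identity holds for every test function. Hence v is the weak derivative of u.


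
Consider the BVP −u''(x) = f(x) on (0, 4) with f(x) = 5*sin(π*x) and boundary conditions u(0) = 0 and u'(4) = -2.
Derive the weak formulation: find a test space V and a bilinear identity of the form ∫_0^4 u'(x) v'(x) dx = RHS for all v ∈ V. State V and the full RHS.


V = {v ∈ H^1(0, 4) : v(0) = 0} (test functions vanish at x = 0 where u is specified); weak form: ∫_0^4 u'v' dx = ∫_0^4 (5*sin(π*x)) v dx − 2·v(4) for all v ∈ V.

Multiply both sides by a test function v and integrate from 0 to 4:
  ∫_0^4 −u''(x) v(x) dx = ∫_0^4 f(x) v(x) dx.
Integrate the LHS by parts once:
  ∫_0^4 −u'' v dx = −[u'(x) v(x)]_0^4 + ∫_0^4 u'(x) v'(x) dx.
Thus ∫_0^4 u'(x) v'(x) dx = ∫_0^4 f(x) v(x) dx + [u'(x) v(x)]_0^4.
Choose V so that boundary terms are either known or forced to vanish.
Mixed BC: u(0) = 0 (Dirichlet) and u'(4) = -2 (Neumann). Define V = {v ∈ H^1(0, 4) : v(0) = 0}. Then [u' v]_0^4 = u'(4)·v(4) − u'(0)·0 = − 2·v(4).
Weak formulation: find u (satisfying any essential BC) such that ∫_0^4 u'(x) v'(x) dx = ∫_0^4 f v dx − 2·v(4) for all v ∈ V (Dirichlet at 0 absorbed into V; Neumann datum at x = 4 contributes the boundary term).
Substituting f(x) = 5*sin(π*x), the right-hand side is ∫_0^4 (5*sin(π*x)) v dx − 2·v(4).


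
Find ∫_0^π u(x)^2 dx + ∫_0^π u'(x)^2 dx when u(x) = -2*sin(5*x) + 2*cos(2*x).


||u||_{H^1(0,π)}^2 = -400/21 + 62*π

u'(x) = -4*sin(2*x) - 10*cos(5*x).
Expand u² and (u')² and integrate term by term on (0, π), using: for integers n ≥ 1, ∫_0^π sin²(nx) dx = ∫_0^π cos²(nx) dx = π/2; for n ≠ n', ∫_0^π sin(nx)sin(n'x) dx = ∫_0^π cos(nx)cos(n'x) dx = 0; and by product-to-sum, ∫_0^π sin(nx)cos(n'x) dx = ½∫_0^π [sin((n+n')x) + sin((n−n')x)] dx, which is 0 when n+n' is even and 2n/(n²−n'²) when n+n' is odd (it need not vanish on (0, π)).
  u² squared terms: (-2)²·∫sin(5x)² dx = 4·π/2 = 2*π;  (2)²·∫cos(2x)² dx = 4·π/2 = 2*π.
  u² cross terms: 2·(-2)·(2)·∫sin(5x)·cos(2x) dx = -8·(10/21) = -80/21.
  So ∫_0^π u² dx = 2*π + 2*π − 80/21 = -80/21 + 4*π.
  (u')² squared terms: (-10)²·∫cos(5x)² dx = 100·π/2 = 50*π;  (-4)²·∫sin(2x)² dx = 16·π/2 = 8*π.
  (u')² cross terms: 2·(-10)·(-4)·∫cos(5x)·sin(2x) dx = 80·(-4/21) = -320/21.
  So ∫_0^π (u')² dx = 50*π + 8*π − 320/21 = -320/21 + 58*π.
||u||_{H^1}^2 = (-80/21 + 4*π) + (-320/21 + 58*π) = -400/21 + 62*π.


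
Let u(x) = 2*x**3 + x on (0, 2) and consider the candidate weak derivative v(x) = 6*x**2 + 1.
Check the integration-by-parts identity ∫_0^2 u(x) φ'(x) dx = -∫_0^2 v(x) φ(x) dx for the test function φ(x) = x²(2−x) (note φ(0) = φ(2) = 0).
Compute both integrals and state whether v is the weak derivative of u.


LHS = -212/15, RHS = -212/15. Yes, v = u' weakly.

u(x) = 2*x**3 + x, classical derivative u'(x) = 6*x**2 + 1.
φ(x) = x²(2−x), so φ'(x) = x*(4 - 3*x).
Note φ(0) = φ(2) = 0, so the boundary term u·φ vanishes.
LHS = ∫_0^2 u(x) φ'(x) dx = ∫_0^2 (-6*x^5 + 8*x^4 - 3*x^3 + 4*x^2) dx. Term by term:
  ∫_0^2 -6*x^5 dx = -64;  ∫_0^2 8*x^4 dx = 256/5;  ∫_0^2 -3*x^3 dx = -12;
  ∫_0^2 4*x^2 dx = 32/3.
Sum: -64 + 256/5 − 12 + 32/3 = -212/15.
So LHS = -212/15.
∫_0^2 v(x) φ(x) dx = ∫_0^2 (-6*x^5 + 12*x^4 - x^3 + 2*x^2) dx. Term by term:
  ∫_0^2 -6*x^5 dx = -64;  ∫_0^2 12*x^4 dx = 384/5;  ∫_0^2 -x^3 dx = -4;
  ∫_0^2 2*x^2 dx = 16/3.
Sum: -64 + 384/5 − 4 + 16/3 = 212/15.
So RHS = -∫_0^2 v(x) φ(x) dx = -212/15.
LHS = RHS, so the identity holds for this test φ.
Moreover u is smooth here and v(x) = u'(x) = 6*x**2 + 1 pointwise, so the identity holds for every test function. Hence v is the weak derivative of u.


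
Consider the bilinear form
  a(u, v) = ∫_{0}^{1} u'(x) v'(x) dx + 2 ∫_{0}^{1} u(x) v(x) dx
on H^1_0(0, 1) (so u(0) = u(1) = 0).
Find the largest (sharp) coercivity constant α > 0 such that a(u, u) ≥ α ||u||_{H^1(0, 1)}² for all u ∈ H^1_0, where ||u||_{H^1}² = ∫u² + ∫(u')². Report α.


α = 1

Coercivity of a(·,·) on H^1_0(0, 1) means a(u, u) ≥ α ||u||_{H^1}² for every u ∈ H^1_0.
The interval has length L = 1, and Poincaré/coercivity depend only on L. Here a(u, u) = ∫(u')² + (2)·∫u².
Here c = 2 ≥ 1, so a(u,u) = ∫(u')² + c∫u² ≥ ∫(u')² + ∫u² = ||u||_{H^1}², i.e. α = 1 works. No larger α is possible: a(u,u) ≥ α||u||_{H^1}² means (1−α)∫(u')² ≥ (α−c)∫u², and for the modes u_n = sin(nπ(x−x₀)/L) (x₀ the left endpoint) one has ∫u_n²/∫(u_n')² = (L/(nπ))² → 0, so a(u_n,u_n)/||u_n||_{H^1}² → 1. Hence the optimal constant is α = 1.
Therefore α = 1.


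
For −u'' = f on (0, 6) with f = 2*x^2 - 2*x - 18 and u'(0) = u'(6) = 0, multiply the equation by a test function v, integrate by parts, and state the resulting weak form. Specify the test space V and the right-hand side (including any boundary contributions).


V = H^1(0, 6) (no boundary constraint on v; u is determined up to an additive constant); weak form: ∫_0^6 u'v' dx = ∫_0^6 (2*x^2 - 2*x - 18) v dx for all v ∈ V.

Multiply both sides by a test function v and integrate from 0 to 6:
  ∫_0^6 −u''(x) v(x) dx = ∫_0^6 f(x) v(x) dx.
Integrate the LHS by parts once:
  ∫_0^6 −u'' v dx = −[u'(x) v(x)]_0^6 + ∫_0^6 u'(x) v'(x) dx.
Thus ∫_0^6 u'(x) v'(x) dx = ∫_0^6 f(x) v(x) dx + [u'(x) v(x)]_0^6.
Choose V so that boundary terms are either known or forced to vanish.
u has homogeneous Neumann: u'(0) = u'(6) = 0. So [u' v]_0^6 = 0·v(6) − 0·v(0) = 0 for any v; take V = H^1(0, 6).
Weak formulation: find u (satisfying any essential BC) such that ∫_0^6 u'(x) v'(x) dx = ∫_0^6 f v dx for all v ∈ V (homogeneous Neumann, so boundary terms vanish).
Substituting f(x) = 2*x^2 - 2*x - 18, the right-hand side is ∫_0^6 (2*x^2 - 2*x - 18) v dx.
Compatibility check (pure Neumann): taking v ≡ 1 ∈ V gives 0 = ∫_0^6 f dx + (0) − (0), i.e. ∫_0^6 f dx must equal u'(0) − u'(6) = 0. Indeed ∫_0^6 (2*x^2 - 2*x - 18) dx = 0, so the data are compatible. The solution is then unique only up to an additive constant (fix it e.g. by requiring ∫_0^6 u dx = 0).


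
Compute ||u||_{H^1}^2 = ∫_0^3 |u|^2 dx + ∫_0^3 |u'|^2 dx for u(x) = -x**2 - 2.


||u||_{H^1}^2 = 663/5

The H^1 norm (squared) on an interval (0, L) is
  ||u||_{H^1}^2 = ∫_0^L u(x)^2 dx + ∫_0^L u'(x)^2 dx.
Compute u'(x) = -2*x.
Then u(x)^2 = x**4 + 4*x**2 + 4 and u'(x)^2 = 4*x**2.
Integrate each monomial from 0 to 3 using ∫_0^3 c·x^n dx = c·3^(n+1)/(n+1):
  ∫_0^3 u(x)^2 dx = ∫_0^3 (x^4 + 4*x^2 + 4) dx. Term by term:
    ∫_0^3 x^4 dx = 243/5;  ∫_0^3 4*x^2 dx = 36;  ∫_0^3 4 dx = 12.
  Sum: 243/5 + 36 + 12 = 483/5.
  ∫_0^3 u'(x)^2 dx = ∫_0^3 (4*x^2) dx. Term by term:
    ∫_0^3 4*x^2 dx = 36.
Adding: ||u||_{H^1}^2 = 483/5 + 36 = 663/5.


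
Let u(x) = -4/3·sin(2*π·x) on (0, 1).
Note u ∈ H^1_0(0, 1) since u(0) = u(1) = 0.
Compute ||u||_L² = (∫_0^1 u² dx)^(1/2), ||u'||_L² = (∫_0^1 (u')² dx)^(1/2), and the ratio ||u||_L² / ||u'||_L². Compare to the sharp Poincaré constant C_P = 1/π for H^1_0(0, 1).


||u||_L² / ||u'||_L² = 1/(2*π) < C_P = 1/π.

u(x) = -4/3·sin(2*π·x), so u'(x) = -8*π*cos(2*π*x)/3.
Writing u(x) = A·sin(kπx/L) with A = -4/3 and k = 2, use ∫_0^L sin²(kπx/L) dx = L/2 and ∫_0^L cos²(kπx/L) dx = L/2.
u² = 16/9·sin²(2*π·x) and (u')² = 64*π^2/9·cos²(2*π·x), and each of sin², cos² integrates to L/2 = 1/2 over (0, 1).
∫_0^1 u² dx = 8/9, so ||u||_L² = 2*sqrt(2)/3.
∫_0^1 (u')² dx = 32*π^2/9, so ||u'||_L² = 4*sqrt(2)*π/3.
Ratio ||u||_L² / ||u'||_L² = 1/(2*π).
Sharp Poincaré constant on H^1_0(0, 1) is C_P = L/π = 1/π, achieved by sin(π·x).
This is the k = 2 harmonic; the ratio L/(kπ) is strictly less than C_P = L/π, consistent with the sharp inequality ||u||_L² ≤ C_P ||u'||_L².


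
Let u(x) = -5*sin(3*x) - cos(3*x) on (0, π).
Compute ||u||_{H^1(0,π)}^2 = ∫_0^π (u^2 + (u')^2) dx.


||u||_{H^1(0,π)}^2 = 130*π

u'(x) = 3*sin(3*x) - 15*cos(3*x).
Expand u² and (u')² and integrate term by term on (0, π), using: for integers n ≥ 1, ∫_0^π sin²(nx) dx = ∫_0^π cos²(nx) dx = π/2; for n ≠ n', ∫_0^π sin(nx)sin(n'x) dx = ∫_0^π cos(nx)cos(n'x) dx = 0; and by product-to-sum, ∫_0^π sin(nx)cos(n'x) dx = ½∫_0^π [sin((n+n')x) + sin((n−n')x)] dx, which is 0 when n+n' is even and 2n/(n²−n'²) when n+n' is odd (it need not vanish on (0, π)).
  u² squared terms: (-1)²·∫cos(3x)² dx = 1·π/2 = π/2;  (-5)²·∫sin(3x)² dx = 25·π/2 = 25*π/2.
  u² cross terms: 2·(-1)·(-5)·∫cos(3x)·sin(3x) dx = 10·(0) = 0.
  So ∫_0^π u² dx = π/2 + 25*π/2 + 0 = 13*π.
  (u')² squared terms: (-15)²·∫cos(3x)² dx = 225·π/2 = 225*π/2;  (3)²·∫sin(3x)² dx = 9·π/2 = 9*π/2.
  (u')² cross terms: 2·(-15)·(3)·∫cos(3x)·sin(3x) dx = -90·(0) = 0.
  So ∫_0^π (u')² dx = 225*π/2 + 9*π/2 + 0 = 117*π.
||u||_{H^1}^2 = (13*π) + (117*π) = 130*π.


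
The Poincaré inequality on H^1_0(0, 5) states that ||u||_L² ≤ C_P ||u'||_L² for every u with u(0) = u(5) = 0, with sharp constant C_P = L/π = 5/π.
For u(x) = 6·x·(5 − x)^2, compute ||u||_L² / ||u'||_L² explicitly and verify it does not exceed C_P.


||u||_L² / ||u'||_L² = 5*sqrt(14)/14 < C_P = 5/π.

u(x) = 6·x·(5 − x)^2, so u'(x) = 6*(x - 5)*(3*x - 5).
u(x) = 6·x·(5 − x)^2 vanishes at x = 0 and x = 5, so u ∈ H^1_0(0, 5). Differentiate via the product rule and integrate the resulting polynomials term by term.
  ∫_0^5 u² dx = ∫_0^5 (36*x^6 - 720*x^5 + 5400*x^4 - 18000*x^3 + 22500*x^2) dx. Term by term:
    ∫_0^5 36*x^6 dx = 2812500/7;  ∫_0^5 -720*x^5 dx = -1875000;  ∫_0^5 5400*x^4 dx = 3375000;
    ∫_0^5 -18000*x^3 dx = -2812500;  ∫_0^5 22500*x^2 dx = 937500.
  Sum: 2812500/7 − 1875000 + 3375000 − 2812500 + 937500 = 187500/7.
  ∫_0^5 (u')² dx = ∫_0^5 (324*x^4 - 4320*x^3 + 19800*x^2 - 36000*x + 22500) dx. Term by term:
    ∫_0^5 324*x^4 dx = 202500;  ∫_0^5 -4320*x^3 dx = -675000;  ∫_0^5 19800*x^2 dx = 825000;
    ∫_0^5 -36000*x dx = -450000;  ∫_0^5 22500 dx = 112500.
  Sum: 202500 − 675000 + 825000 − 450000 + 112500 = 15000.
∫_0^5 u² dx = 187500/7, so ||u||_L² = 250*sqrt(21)/7.
∫_0^5 (u')² dx = 15000, so ||u'||_L² = 50*sqrt(6).
Ratio ||u||_L² / ||u'||_L² = 5*sqrt(14)/14.
Sharp Poincaré constant on H^1_0(0, 5) is C_P = L/π = 5/π, achieved by sin(π/5·x).
A polynomial bump cannot attain the sharp Poincaré constant (only the first sine eigenfunction does), so the ratio is strictly less than C_P, consistent with ||u||_L² ≤ C_P ||u'||_L².


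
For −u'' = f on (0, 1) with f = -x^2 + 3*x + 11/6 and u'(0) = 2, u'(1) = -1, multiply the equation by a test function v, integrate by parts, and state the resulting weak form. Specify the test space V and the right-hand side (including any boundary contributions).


V = H^1(0, 1) (v unrestricted at boundary; u is determined up to an additive constant); weak form: ∫_0^1 u'v' dx = ∫_0^1 (-x^2 + 3*x + 11/6) v dx − v(1) − 2·v(0) for all v ∈ V.

Multiply both sides by a test function v and integrate from 0 to 1:
  ∫_0^1 −u''(x) v(x) dx = ∫_0^1 f(x) v(x) dx.
Integrate the LHS by parts once:
  ∫_0^1 −u'' v dx = −[u'(x) v(x)]_0^1 + ∫_0^1 u'(x) v'(x) dx.
Thus ∫_0^1 u'(x) v'(x) dx = ∫_0^1 f(x) v(x) dx + [u'(x) v(x)]_0^1.
Choose V so that boundary terms are either known or forced to vanish.
u has inhomogeneous Neumann u'(0) = 2, u'(1) = -1. [u' v]_0^1 = (-1)·v(1) − (2)·v(0) = − v(1) − 2·v(0). Take V = H^1(0, 1); boundary term becomes part of RHS.
Weak formulation: find u (satisfying any essential BC) such that ∫_0^1 u'(x) v'(x) dx = ∫_0^1 f v dx − v(1) − 2·v(0) for all v ∈ V (Neumann data are natural BCs: they enter the RHS as boundary terms).
Substituting f(x) = -x^2 + 3*x + 11/6, the right-hand side is ∫_0^1 (-x^2 + 3*x + 11/6) v dx − v(1) − 2·v(0).
Compatibility check (pure Neumann): taking v ≡ 1 ∈ V gives 0 = ∫_0^1 f dx + (-1) − (2), i.e. ∫_0^1 f dx must equal u'(0) − u'(1) = 3. Indeed ∫_0^1 (-x^2 + 3*x + 11/6) dx = 3, so the data are compatible. The solution is then unique only up to an additive constant (fix it e.g. by requiring ∫_0^1 u dx = 0).


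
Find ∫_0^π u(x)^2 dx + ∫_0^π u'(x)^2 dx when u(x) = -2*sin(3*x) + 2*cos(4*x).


||u||_{H^1(0,π)}^2 = 816/7 + 54*π

u'(x) = -8*sin(4*x) - 6*cos(3*x).
Expand u² and (u')² and integrate term by term on (0, π), using: for integers n ≥ 1, ∫_0^π sin²(nx) dx = ∫_0^π cos²(nx) dx = π/2; for n ≠ n', ∫_0^π sin(nx)sin(n'x) dx = ∫_0^π cos(nx)cos(n'x) dx = 0; and by product-to-sum, ∫_0^π sin(nx)cos(n'x) dx = ½∫_0^π [sin((n+n')x) + sin((n−n')x)] dx, which is 0 when n+n' is even and 2n/(n²−n'²) when n+n' is odd (it need not vanish on (0, π)).
  u² squared terms: (-2)²·∫sin(3x)² dx = 4·π/2 = 2*π;  (2)²·∫cos(4x)² dx = 4·π/2 = 2*π.
  u² cross terms: 2·(-2)·(2)·∫sin(3x)·cos(4x) dx = -8·(-6/7) = 48/7.
  So ∫_0^π u² dx = 2*π + 2*π + 48/7 = 48/7 + 4*π.
  (u')² squared terms: (-8)²·∫sin(4x)² dx = 64·π/2 = 32*π;  (-6)²·∫cos(3x)² dx = 36·π/2 = 18*π.
  (u')² cross terms: 2·(-8)·(-6)·∫sin(4x)·cos(3x) dx = 96·(8/7) = 768/7.
  So ∫_0^π (u')² dx = 32*π + 18*π + 768/7 = 768/7 + 50*π.
||u||_{H^1}^2 = (48/7 + 4*π) + (768/7 + 50*π) = 816/7 + 54*π.


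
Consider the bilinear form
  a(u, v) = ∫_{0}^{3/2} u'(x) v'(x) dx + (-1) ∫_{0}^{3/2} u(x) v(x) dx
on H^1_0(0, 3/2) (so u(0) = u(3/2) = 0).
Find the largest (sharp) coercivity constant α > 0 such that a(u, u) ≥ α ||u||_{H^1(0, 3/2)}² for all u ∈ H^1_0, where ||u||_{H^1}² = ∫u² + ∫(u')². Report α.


α = (-9 + 4*π^2)/(9 + 4*π^2)

Coercivity of a(·,·) on H^1_0(0, 3/2) means a(u, u) ≥ α ||u||_{H^1}² for every u ∈ H^1_0.
The interval has length L = 3/2, and Poincaré/coercivity depend only on L. Here a(u, u) = ∫(u')² + (-1)·∫u².
Here c = -1 < 0 with |c| < (π/L)² = 4*π^2/9, so coercivity still holds. The condition a(u,u) ≥ α||u||_{H^1}² reads (1−α)∫(u')² ≥ (α−c)∫u². Any admissible α is ≤ 1 (rapidly oscillating u have ∫u²/∫(u')² → 0), and α = 1 would force 0 ≥ (1−c)∫u², impossible since c < 1; so 1−α > 0. By the sharp Poincaré inequality on H^1_0 of an interval of length L, ∫(u')² ≥ (π/L)²∫u² with equality for the first sine mode sin(π(x−x₀)/L) (x₀ the left endpoint), so the inequality holds for all u iff (1−α)(π/L)² ≥ α − c, i.e. α ≤ ((π/L)² + c)/((π/L)² + 1) = (1 + c(L/π)²)/(1 + (L/π)²). (Direct route, valid since c ≤ 0: Poincaré gives c∫u² ≥ c(L/π)²∫(u')², so a(u,u) ≥ (1 + c(L/π)²)∫(u')², while ||u||_{H^1}² ≤ (1 + (L/π)²)∫(u')²; dividing yields the same α.) With (π/L)² = 4*π^2/9 and c = -1, the largest admissible constant is α = ((π/L)² + c)/((π/L)² + 1).
Simplifying, α = (-9 + 4*π^2)/(9 + 4*π^2).


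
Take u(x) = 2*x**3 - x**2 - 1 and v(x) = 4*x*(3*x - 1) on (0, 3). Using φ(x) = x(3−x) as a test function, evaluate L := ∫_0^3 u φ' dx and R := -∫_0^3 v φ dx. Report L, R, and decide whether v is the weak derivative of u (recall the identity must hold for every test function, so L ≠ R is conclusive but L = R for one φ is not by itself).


LHS = -297/5, RHS = -594/5. No, v is not the weak derivative of u.

u(x) = 2*x**3 - x**2 - 1, classical derivative u'(x) = 6*x**2 - 2*x.
φ(x) = x(3−x), so φ'(x) = 3 - 2*x.
Note φ(0) = φ(3) = 0, so the boundary term u·φ vanishes.
LHS = ∫_0^3 u(x) φ'(x) dx = ∫_0^3 (-4*x^4 + 8*x^3 - 3*x^2 + 2*x - 3) dx. Term by term:
  ∫_0^3 -4*x^4 dx = -972/5;  ∫_0^3 8*x^3 dx = 162;  ∫_0^3 -3*x^2 dx = -27;
  ∫_0^3 2*x dx = 9;  ∫_0^3 -3 dx = -9.
Sum: -972/5 + 162 − 27 + 9 − 9 = -297/5.
So LHS = -297/5.
∫_0^3 v(x) φ(x) dx = ∫_0^3 (-12*x^4 + 40*x^3 - 12*x^2) dx. Term by term:
  ∫_0^3 -12*x^4 dx = -2916/5;  ∫_0^3 40*x^3 dx = 810;  ∫_0^3 -12*x^2 dx = -108.
Sum: -2916/5 + 810 − 108 = 594/5.
So RHS = -∫_0^3 v(x) φ(x) dx = -594/5.
LHS − RHS = 297/5 ≠ 0, so the identity fails.
(For a valid weak derivative the identity must hold for EVERY test function, in particular this one. The failure shows v is NOT the weak derivative of u.)
Correct weak derivative would be u'(x) = 6*x**2 - 2*x.
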